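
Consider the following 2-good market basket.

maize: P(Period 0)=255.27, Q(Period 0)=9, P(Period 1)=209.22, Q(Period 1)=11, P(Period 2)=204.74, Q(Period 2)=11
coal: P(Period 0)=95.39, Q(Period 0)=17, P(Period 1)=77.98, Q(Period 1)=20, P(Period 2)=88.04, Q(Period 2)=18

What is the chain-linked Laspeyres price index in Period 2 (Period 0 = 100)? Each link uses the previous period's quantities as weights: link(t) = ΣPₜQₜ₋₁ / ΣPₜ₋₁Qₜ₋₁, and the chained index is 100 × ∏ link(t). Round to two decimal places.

Link Period 0→Period 1:
ΣP(Period 1)Q(Period 0) = 209.22×9 + 77.98×17 = 1882.98 + 1325.66 = 3208.64
ΣP(Period 0)Q(Period 0) = 255.27×9 + 95.39×17 = 2297.43 + 1621.63 = 3919.06
link = 3208.64/3919.06 = 0.818727
Link Period 1→Period 2:
ΣP(Period 2)Q(Period 1) = 204.74×11 + 88.04×20 = 2252.14 + 1760.8 = 4012.94
ΣP(Period 1)Q(Period 1) = 209.22×11 + 77.98×20 = 2301.42 + 1559.6 = 3861.02
link = 4012.94/3861.02 = 1.039347
Chained index = 100 × 0.818727 × 1.039347 = 85.0941

85.09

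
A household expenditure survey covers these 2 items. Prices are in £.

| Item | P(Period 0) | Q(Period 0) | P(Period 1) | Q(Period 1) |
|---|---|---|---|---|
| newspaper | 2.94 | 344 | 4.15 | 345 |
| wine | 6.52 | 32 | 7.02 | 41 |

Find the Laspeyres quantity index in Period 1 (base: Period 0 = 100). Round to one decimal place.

105.1

Laspeyres quantity index uses base-period prices as weights.
ΣP(Period 0)·Q(Period 1) = 2.94×345 + 6.52×41 = 1014.3 + 267.32 = 1281.62
ΣP(Period 0)·Q(Period 0) = 2.94×344 + 6.52×32 = 1011.36 + 208.64 = 1220
Index = 1281.62 / 1220 × 100 = 105.0508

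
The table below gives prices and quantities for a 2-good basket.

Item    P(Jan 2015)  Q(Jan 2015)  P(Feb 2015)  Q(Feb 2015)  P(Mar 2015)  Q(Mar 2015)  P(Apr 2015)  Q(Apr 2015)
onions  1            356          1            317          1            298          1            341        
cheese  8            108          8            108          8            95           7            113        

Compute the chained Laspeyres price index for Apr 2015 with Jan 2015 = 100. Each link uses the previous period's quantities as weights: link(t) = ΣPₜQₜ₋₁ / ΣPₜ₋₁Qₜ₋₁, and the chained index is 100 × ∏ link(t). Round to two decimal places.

Link Jan 2015→Feb 2015:
ΣP(Feb 2015)Q(Jan 2015) = 1×356 + 8×108 = 356 + 864 = 1220
ΣP(Jan 2015)Q(Jan 2015) = 1×356 + 8×108 = 356 + 864 = 1220
link = 1220/1220 = 1.000000
Link Feb 2015→Mar 2015:
ΣP(Mar 2015)Q(Feb 2015) = 1×317 + 8×108 = 317 + 864 = 1181
ΣP(Feb 2015)Q(Feb 2015) = 1×317 + 8×108 = 317 + 864 = 1181
link = 1181/1181 = 1.000000
Link Mar 2015→Apr 2015:
ΣP(Apr 2015)Q(Mar 2015) = 1×298 + 7×95 = 298 + 665 = 963
ΣP(Mar 2015)Q(Mar 2015) = 1×298 + 8×95 = 298 + 760 = 1058
link = 963/1058 = 0.910208
Chained index = 100 × 1.000000 × 1.000000 × 0.910208 = 91.0208

91.02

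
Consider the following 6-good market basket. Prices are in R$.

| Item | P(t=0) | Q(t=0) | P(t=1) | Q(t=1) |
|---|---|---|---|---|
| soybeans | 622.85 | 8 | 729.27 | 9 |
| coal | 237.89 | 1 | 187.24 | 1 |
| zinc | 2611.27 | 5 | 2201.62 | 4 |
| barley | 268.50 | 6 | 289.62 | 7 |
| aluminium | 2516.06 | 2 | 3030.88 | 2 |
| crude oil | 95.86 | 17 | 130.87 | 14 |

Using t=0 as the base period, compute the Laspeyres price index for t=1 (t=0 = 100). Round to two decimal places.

101.90

Laspeyres price index uses base-period quantities as weights.
ΣP(t=1)·Q(t=0) = 729.27×8 + 187.24×1 + 2201.62×5 + 289.62×6 + 3030.88×2 + 130.87×17 = 5834.16 + 187.24 + 11008.1 + 1737.72 + 6061.76 + 2224.79 = 27053.77
ΣP(t=0)·Q(t=0) = 622.85×8 + 237.89×1 + 2611.27×5 + 268.50×6 + 2516.06×2 + 95.86×17 = 4982.8 + 237.89 + 13056.35 + 1611 + 5032.12 + 1629.62 = 26549.78
Index = 27053.77 / 26549.78 × 100 = 101.8983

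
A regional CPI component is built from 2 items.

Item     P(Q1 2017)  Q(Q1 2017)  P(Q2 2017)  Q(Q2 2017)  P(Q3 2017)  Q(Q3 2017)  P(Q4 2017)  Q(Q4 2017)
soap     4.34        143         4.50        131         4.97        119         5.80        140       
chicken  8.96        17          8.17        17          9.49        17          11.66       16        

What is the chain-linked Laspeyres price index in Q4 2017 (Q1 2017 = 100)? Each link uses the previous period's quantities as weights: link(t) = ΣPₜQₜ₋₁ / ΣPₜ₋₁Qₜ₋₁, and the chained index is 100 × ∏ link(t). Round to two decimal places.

Link Q1 2017→Q2 2017:
ΣP(Q2 2017)Q(Q1 2017) = 4.50×143 + 8.17×17 = 643.5 + 138.89 = 782.39
ΣP(Q1 2017)Q(Q1 2017) = 4.34×143 + 8.96×17 = 620.62 + 152.32 = 772.94
link = 782.39/772.94 = 1.012226
Link Q2 2017→Q3 2017:
ΣP(Q3 2017)Q(Q2 2017) = 4.97×131 + 9.49×17 = 651.07 + 161.33 = 812.4
ΣP(Q2 2017)Q(Q2 2017) = 4.50×131 + 8.17×17 = 589.5 + 138.89 = 728.39
link = 812.4/728.39 = 1.115337
Link Q3 2017→Q4 2017:
ΣP(Q4 2017)Q(Q3 2017) = 5.80×119 + 11.66×17 = 690.2 + 198.22 = 888.42
ΣP(Q3 2017)Q(Q3 2017) = 4.97×119 + 9.49×17 = 591.43 + 161.33 = 752.76
link = 888.42/752.76 = 1.180217
Chained index = 100 × 1.012226 × 1.115337 × 1.180217 = 133.2433

133.24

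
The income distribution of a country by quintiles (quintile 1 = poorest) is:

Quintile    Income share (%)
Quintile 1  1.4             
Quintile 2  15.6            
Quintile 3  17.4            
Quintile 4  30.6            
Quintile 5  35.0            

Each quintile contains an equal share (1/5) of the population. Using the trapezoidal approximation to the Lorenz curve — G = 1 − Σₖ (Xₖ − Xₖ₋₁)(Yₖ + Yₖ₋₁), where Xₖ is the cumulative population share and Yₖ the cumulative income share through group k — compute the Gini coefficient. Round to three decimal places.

Cumulative income shares Yₖ: 0.0140, 0.1700, 0.3440, 0.6500, 1.0000
Σ (Xₖ−Xₖ₋₁)(Yₖ+Yₖ₋₁) = (1/5)(0.0140+0.0000) + (1/5)(0.1700+0.0140) + (1/5)(0.3440+0.1700) + (1/5)(0.6500+0.3440) + (1/5)(1.0000+0.6500)
  = 0.0028 + 0.0368 + 0.1028 + 0.1988 + 0.3300 = 0.6712
G = 1 − 0.6712 = 0.3288

0.329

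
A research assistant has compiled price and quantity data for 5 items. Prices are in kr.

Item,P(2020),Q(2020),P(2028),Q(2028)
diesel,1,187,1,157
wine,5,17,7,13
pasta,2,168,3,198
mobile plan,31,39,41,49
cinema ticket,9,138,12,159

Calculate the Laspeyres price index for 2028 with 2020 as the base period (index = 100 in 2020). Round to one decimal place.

132.9

Laspeyres price index uses base-period quantities as weights.
ΣP(2028)·Q(2020) = 1×187 + 7×17 + 3×168 + 41×39 + 12×138 = 187 + 119 + 504 + 1599 + 1656 = 4065
ΣP(2020)·Q(2020) = 1×187 + 5×17 + 2×168 + 31×39 + 9×138 = 187 + 85 + 336 + 1209 + 1242 = 3059
Index = 4065 / 3059 × 100 = 132.8866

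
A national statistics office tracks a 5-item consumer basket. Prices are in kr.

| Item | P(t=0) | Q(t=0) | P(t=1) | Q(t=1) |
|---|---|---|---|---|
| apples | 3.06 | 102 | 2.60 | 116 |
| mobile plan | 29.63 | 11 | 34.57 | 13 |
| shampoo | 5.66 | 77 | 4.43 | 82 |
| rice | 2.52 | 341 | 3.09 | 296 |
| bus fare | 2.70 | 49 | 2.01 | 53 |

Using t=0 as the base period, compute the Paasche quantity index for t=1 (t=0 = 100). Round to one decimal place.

Paasche quantity index uses current-period prices as weights.
ΣP(t=1)·Q(t=1) = 2.60×116 + 34.57×13 + 4.43×82 + 3.09×296 + 2.01×53 = 301.6 + 449.41 + 363.26 + 914.64 + 106.53 = 2135.44
ΣP(t=1)·Q(t=0) = 2.60×102 + 34.57×11 + 4.43×77 + 3.09×341 + 2.01×49 = 265.2 + 380.27 + 341.11 + 1053.69 + 98.49 = 2138.76
Index = 2135.44 / 2138.76 × 100 = 99.8448

99.8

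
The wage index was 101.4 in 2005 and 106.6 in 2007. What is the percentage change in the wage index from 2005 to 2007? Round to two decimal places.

Change = (106.6 − 101.4) / 101.4 × 100
       = 5.2 / 101.4 × 100 = 5.1282%

5.13%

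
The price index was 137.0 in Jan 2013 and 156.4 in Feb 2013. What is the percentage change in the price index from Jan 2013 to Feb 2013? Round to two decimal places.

Change = (156.4 − 137.0) / 137.0 × 100
       = 19.4 / 137.0 × 100 = 14.1606%

14.16%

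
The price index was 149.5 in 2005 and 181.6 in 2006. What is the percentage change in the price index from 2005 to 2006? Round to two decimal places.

Change = (181.6 − 149.5) / 149.5 × 100
       = 32.1 / 149.5 × 100 = 21.4716%

21.47%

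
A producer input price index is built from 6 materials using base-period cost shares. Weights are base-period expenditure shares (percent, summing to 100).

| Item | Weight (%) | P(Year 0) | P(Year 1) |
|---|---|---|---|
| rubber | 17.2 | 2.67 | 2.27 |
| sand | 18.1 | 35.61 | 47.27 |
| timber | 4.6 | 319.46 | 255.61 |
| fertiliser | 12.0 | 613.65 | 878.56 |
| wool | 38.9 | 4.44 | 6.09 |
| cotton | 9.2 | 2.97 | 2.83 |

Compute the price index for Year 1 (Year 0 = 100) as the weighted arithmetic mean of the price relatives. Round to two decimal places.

rubber: 17.2 × (2.27/2.67) = 17.2 × 0.850187 = 14.6232
sand: 18.1 × (47.27/35.61) = 18.1 × 1.327436 = 24.0266
timber: 4.6 × (255.61/319.46) = 4.6 × 0.800131 = 3.6806
fertiliser: 12.0 × (878.56/613.65) = 12.0 × 1.431696 = 17.1803
wool: 38.9 × (6.09/4.44) = 38.9 × 1.371622 = 53.3561
cotton: 9.2 × (2.83/2.97) = 9.2 × 0.952862 = 8.7663
Index = Σ wᵢ·(p₁ᵢ/p₀ᵢ) = 14.6232 + 24.0266 + 3.6806 + 17.1803 + 53.3561 + 8.7663 = 121.6332

121.63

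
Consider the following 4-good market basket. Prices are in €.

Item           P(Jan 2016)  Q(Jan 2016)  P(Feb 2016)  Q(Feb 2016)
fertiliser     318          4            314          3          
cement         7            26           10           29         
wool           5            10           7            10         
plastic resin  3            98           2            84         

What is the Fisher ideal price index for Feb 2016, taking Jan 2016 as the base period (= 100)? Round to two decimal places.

99.93

Laspeyres component (base-period weights):
ΣP(Feb 2016)Q(Jan 2016) = 314×4 + 10×26 + 7×10 + 2×98 = 1256 + 260 + 70 + 196 = 1782
ΣP(Jan 2016)Q(Jan 2016) = 318×4 + 7×26 + 5×10 + 3×98 = 1272 + 182 + 50 + 294 = 1798
L = 1782 / 1798 × 100 = 99.1101
Paasche component (current-period weights):
ΣP(Feb 2016)Q(Feb 2016) = 314×3 + 10×29 + 7×10 + 2×84 = 942 + 290 + 70 + 168 = 1470
ΣP(Jan 2016)Q(Feb 2016) = 318×3 + 7×29 + 5×10 + 3×84 = 954 + 203 + 50 + 252 = 1459
P = 1470 / 1459 × 100 = 100.7539
Fisher = √(L × P) = √(99.1101 × 100.7539) = 99.9287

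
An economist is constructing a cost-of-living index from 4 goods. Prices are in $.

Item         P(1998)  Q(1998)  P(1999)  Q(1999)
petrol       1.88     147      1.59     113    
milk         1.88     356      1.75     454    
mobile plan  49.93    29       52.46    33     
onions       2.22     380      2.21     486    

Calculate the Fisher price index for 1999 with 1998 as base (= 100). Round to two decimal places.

Laspeyres component (base-period weights):
ΣP(1999)Q(1998) = 1.59×147 + 1.75×356 + 52.46×29 + 2.21×380 = 233.73 + 623 + 1521.34 + 839.8 = 3217.87
ΣP(1998)Q(1998) = 1.88×147 + 1.88×356 + 49.93×29 + 2.22×380 = 276.36 + 669.28 + 1447.97 + 843.6 = 3237.21
L = 3217.87 / 3237.21 × 100 = 99.4026
Paasche component (current-period weights):
ΣP(1999)Q(1999) = 1.59×113 + 1.75×454 + 52.46×33 + 2.21×486 = 179.67 + 794.5 + 1731.18 + 1074.06 = 3779.41
ΣP(1998)Q(1999) = 1.88×113 + 1.88×454 + 49.93×33 + 2.22×486 = 212.44 + 853.52 + 1647.69 + 1078.92 = 3792.57
P = 3779.41 / 3792.57 × 100 = 99.6530
Fisher = √(L × P) = √(99.4026 × 99.6530) = 99.5277

99.53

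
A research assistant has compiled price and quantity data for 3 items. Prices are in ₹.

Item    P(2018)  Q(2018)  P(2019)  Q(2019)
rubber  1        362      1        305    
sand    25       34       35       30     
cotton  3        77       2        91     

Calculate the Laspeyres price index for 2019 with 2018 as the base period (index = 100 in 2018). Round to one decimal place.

118.2

Laspeyres price index uses base-period quantities as weights.
ΣP(2019)·Q(2018) = 1×362 + 35×34 + 2×77 = 362 + 1190 + 154 = 1706
ΣP(2018)·Q(2018) = 1×362 + 25×34 + 3×77 = 362 + 850 + 231 = 1443
Index = 1706 / 1443 × 100 = 118.2259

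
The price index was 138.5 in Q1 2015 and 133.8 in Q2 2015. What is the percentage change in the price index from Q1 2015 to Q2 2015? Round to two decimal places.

-3.39%

Change = (133.8 − 138.5) / 138.5 × 100
       = -4.7 / 138.5 × 100 = -3.3935%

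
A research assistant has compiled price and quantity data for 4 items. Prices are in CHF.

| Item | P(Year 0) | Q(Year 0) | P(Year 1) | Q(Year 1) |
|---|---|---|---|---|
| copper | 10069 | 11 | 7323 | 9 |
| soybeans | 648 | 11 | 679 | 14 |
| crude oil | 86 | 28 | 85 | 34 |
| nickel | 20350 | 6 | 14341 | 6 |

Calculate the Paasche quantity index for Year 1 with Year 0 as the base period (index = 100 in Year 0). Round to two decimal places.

93.14

Paasche quantity index uses current-period prices as weights.
ΣP(Year 1)·Q(Year 1) = 7323×9 + 679×14 + 85×34 + 14341×6 = 65907 + 9506 + 2890 + 86046 = 164349
ΣP(Year 1)·Q(Year 0) = 7323×11 + 679×11 + 85×28 + 14341×6 = 80553 + 7469 + 2380 + 86046 = 176448
Index = 164349 / 176448 × 100 = 93.1430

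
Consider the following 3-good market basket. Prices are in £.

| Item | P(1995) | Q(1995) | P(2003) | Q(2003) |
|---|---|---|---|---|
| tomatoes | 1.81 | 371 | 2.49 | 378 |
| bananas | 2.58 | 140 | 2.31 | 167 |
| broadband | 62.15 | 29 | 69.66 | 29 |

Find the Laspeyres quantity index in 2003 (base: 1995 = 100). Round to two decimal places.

Laspeyres quantity index uses base-period prices as weights.
ΣP(1995)·Q(2003) = 1.81×378 + 2.58×167 + 62.15×29 = 684.18 + 430.86 + 1802.35 = 2917.39
ΣP(1995)·Q(1995) = 1.81×371 + 2.58×140 + 62.15×29 = 671.51 + 361.2 + 1802.35 = 2835.06
Index = 2917.39 / 2835.06 × 100 = 102.9040

102.90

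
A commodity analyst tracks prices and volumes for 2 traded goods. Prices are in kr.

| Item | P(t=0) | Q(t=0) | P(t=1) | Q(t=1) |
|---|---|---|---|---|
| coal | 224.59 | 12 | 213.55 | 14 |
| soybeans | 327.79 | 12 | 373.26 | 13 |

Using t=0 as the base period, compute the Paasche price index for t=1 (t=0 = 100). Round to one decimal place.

Paasche price index uses current-period quantities as weights.
ΣP(t=1)·Q(t=1) = 213.55×14 + 373.26×13 = 2989.7 + 4852.38 = 7842.08
ΣP(t=0)·Q(t=1) = 224.59×14 + 327.79×13 = 3144.26 + 4261.27 = 7405.53
Index = 7842.08 / 7405.53 × 100 = 105.8949

105.9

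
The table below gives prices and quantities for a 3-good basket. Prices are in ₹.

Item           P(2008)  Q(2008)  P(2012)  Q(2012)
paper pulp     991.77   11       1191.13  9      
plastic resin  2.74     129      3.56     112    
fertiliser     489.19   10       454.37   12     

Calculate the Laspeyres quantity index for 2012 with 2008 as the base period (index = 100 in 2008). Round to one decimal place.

Laspeyres quantity index uses base-period prices as weights.
ΣP(2008)·Q(2012) = 991.77×9 + 2.74×112 + 489.19×12 = 8925.93 + 306.88 + 5870.28 = 15103.09
ΣP(2008)·Q(2008) = 991.77×11 + 2.74×129 + 489.19×10 = 10909.47 + 353.46 + 4891.9 = 16154.83
Index = 15103.09 / 16154.83 × 100 = 93.4896

93.5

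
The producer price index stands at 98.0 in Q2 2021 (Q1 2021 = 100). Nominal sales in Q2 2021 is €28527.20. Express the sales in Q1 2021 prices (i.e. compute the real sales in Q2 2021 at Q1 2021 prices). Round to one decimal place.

Real = Nominal ÷ (Index/100) = 28527.20 ÷ (98.0/100)
     = 28527.20 ÷ 0.980 = 29109.3878

29109.4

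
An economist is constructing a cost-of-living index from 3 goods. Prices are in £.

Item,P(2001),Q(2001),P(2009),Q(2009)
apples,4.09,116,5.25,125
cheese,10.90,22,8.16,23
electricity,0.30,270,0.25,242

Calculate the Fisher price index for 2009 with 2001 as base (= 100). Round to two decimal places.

108.01

Laspeyres component (base-period weights):
ΣP(2009)Q(2001) = 5.25×116 + 8.16×22 + 0.25×270 = 609 + 179.52 + 67.5 = 856.02
ΣP(2001)Q(2001) = 4.09×116 + 10.90×22 + 0.30×270 = 474.44 + 239.8 + 81 = 795.24
L = 856.02 / 795.24 × 100 = 107.6430
Paasche component (current-period weights):
ΣP(2009)Q(2009) = 5.25×125 + 8.16×23 + 0.25×242 = 656.25 + 187.68 + 60.5 = 904.43
ΣP(2001)Q(2009) = 4.09×125 + 10.90×23 + 0.30×242 = 511.25 + 250.7 + 72.6 = 834.55
P = 904.43 / 834.55 × 100 = 108.3734
Fisher = √(L × P) = √(107.6430 × 108.3734) = 108.0076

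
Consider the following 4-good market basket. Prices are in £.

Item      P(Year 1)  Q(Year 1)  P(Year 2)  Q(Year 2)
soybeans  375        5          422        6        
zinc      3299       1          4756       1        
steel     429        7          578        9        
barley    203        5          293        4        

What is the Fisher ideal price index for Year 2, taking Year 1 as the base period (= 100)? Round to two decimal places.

134.15

Laspeyres component (base-period weights):
ΣP(Year 2)Q(Year 1) = 422×5 + 4756×1 + 578×7 + 293×5 = 2110 + 4756 + 4046 + 1465 = 12377
ΣP(Year 1)Q(Year 1) = 375×5 + 3299×1 + 429×7 + 203×5 = 1875 + 3299 + 3003 + 1015 = 9192
L = 12377 / 9192 × 100 = 134.6497
Paasche component (current-period weights):
ΣP(Year 2)Q(Year 2) = 422×6 + 4756×1 + 578×9 + 293×4 = 2532 + 4756 + 5202 + 1172 = 13662
ΣP(Year 1)Q(Year 2) = 375×6 + 3299×1 + 429×9 + 203×4 = 2250 + 3299 + 3861 + 812 = 10222
P = 13662 / 10222 × 100 = 133.6529
Fisher = √(L × P) = √(134.6497 × 133.6529) = 134.1504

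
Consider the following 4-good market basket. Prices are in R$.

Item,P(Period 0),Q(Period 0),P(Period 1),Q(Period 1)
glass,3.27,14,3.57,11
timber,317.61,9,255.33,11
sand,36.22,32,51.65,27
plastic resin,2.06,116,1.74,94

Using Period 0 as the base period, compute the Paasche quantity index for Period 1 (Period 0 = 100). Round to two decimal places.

Paasche quantity index uses current-period prices as weights.
ΣP(Period 1)·Q(Period 1) = 3.57×11 + 255.33×11 + 51.65×27 + 1.74×94 = 39.27 + 2808.63 + 1394.55 + 163.56 = 4406.01
ΣP(Period 1)·Q(Period 0) = 3.57×14 + 255.33×9 + 51.65×32 + 1.74×116 = 49.98 + 2297.97 + 1652.8 + 201.84 = 4202.59
Index = 4406.01 / 4202.59 × 100 = 104.8403

104.84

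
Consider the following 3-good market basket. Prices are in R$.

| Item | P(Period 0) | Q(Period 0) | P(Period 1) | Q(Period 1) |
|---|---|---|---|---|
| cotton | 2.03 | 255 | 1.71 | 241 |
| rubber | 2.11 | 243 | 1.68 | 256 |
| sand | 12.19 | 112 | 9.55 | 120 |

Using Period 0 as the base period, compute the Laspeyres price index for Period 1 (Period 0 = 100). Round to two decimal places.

Laspeyres price index uses base-period quantities as weights.
ΣP(Period 1)·Q(Period 0) = 1.71×255 + 1.68×243 + 9.55×112 = 436.05 + 408.24 + 1069.6 = 1913.89
ΣP(Period 0)·Q(Period 0) = 2.03×255 + 2.11×243 + 12.19×112 = 517.65 + 512.73 + 1365.28 = 2395.66
Index = 1913.89 / 2395.66 × 100 = 79.8899

79.89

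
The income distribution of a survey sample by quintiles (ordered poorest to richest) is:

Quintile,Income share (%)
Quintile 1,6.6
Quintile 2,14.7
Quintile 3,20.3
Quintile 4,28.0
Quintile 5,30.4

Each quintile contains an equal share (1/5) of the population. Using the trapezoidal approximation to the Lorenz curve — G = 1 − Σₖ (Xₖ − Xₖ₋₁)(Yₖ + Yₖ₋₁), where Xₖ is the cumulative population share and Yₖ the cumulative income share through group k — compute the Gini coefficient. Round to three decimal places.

Cumulative income shares Yₖ: 0.0660, 0.2130, 0.4160, 0.6960, 1.0000
Σ (Xₖ−Xₖ₋₁)(Yₖ+Yₖ₋₁) = (1/5)(0.0660+0.0000) + (1/5)(0.2130+0.0660) + (1/5)(0.4160+0.2130) + (1/5)(0.6960+0.4160) + (1/5)(1.0000+0.6960)
  = 0.0132 + 0.0558 + 0.1258 + 0.2224 + 0.3392 = 0.7564
G = 1 − 0.7564 = 0.2436

0.244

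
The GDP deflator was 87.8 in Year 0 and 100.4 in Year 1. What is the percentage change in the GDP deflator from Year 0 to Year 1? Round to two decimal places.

14.35%

Change = (100.4 − 87.8) / 87.8 × 100
       = 12.6 / 87.8 × 100 = 14.3508%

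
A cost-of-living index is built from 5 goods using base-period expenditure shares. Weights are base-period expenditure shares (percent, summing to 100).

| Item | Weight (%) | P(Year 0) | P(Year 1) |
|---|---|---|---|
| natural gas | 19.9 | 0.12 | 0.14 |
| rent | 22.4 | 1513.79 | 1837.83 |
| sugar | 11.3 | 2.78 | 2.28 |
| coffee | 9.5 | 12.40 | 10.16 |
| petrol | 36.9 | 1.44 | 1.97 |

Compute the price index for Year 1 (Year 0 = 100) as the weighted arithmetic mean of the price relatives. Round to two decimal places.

natural gas: 19.9 × (0.14/0.12) = 19.9 × 1.166667 = 23.2167
rent: 22.4 × (1837.83/1513.79) = 22.4 × 1.214059 = 27.1949
sugar: 11.3 × (2.28/2.78) = 11.3 × 0.820144 = 9.2676
coffee: 9.5 × (10.16/12.40) = 9.5 × 0.819355 = 7.7839
petrol: 36.9 × (1.97/1.44) = 36.9 × 1.368056 = 50.4812
Index = Σ wᵢ·(p₁ᵢ/p₀ᵢ) = 23.2167 + 27.1949 + 9.2676 + 7.7839 + 50.4812 = 117.9443

117.94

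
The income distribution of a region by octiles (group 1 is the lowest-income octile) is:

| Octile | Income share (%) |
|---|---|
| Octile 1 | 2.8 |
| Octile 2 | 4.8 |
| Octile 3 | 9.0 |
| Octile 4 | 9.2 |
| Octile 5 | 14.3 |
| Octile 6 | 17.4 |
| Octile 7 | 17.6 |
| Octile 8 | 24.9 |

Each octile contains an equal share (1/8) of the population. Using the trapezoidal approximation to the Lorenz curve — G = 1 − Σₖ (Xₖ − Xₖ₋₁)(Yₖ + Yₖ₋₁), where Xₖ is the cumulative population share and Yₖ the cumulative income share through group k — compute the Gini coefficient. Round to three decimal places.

Cumulative income shares Yₖ: 0.0280, 0.0760, 0.1660, 0.2580, 0.4010, 0.5750, 0.7510, 1.0000
Σ (Xₖ−Xₖ₋₁)(Yₖ+Yₖ₋₁) = (1/8)(0.0280+0.0000) + (1/8)(0.0760+0.0280) + (1/8)(0.1660+0.0760) + (1/8)(0.2580+0.1660) + (1/8)(0.4010+0.2580) + (1/8)(0.5750+0.4010) + (1/8)(0.7510+0.5750) + (1/8)(1.0000+0.7510)
  = 0.0035 + 0.0130 + 0.0302 + 0.0530 + 0.0824 + 0.1220 + 0.1658 + 0.2189 = 0.6887
G = 1 − 0.6887 = 0.3113

0.311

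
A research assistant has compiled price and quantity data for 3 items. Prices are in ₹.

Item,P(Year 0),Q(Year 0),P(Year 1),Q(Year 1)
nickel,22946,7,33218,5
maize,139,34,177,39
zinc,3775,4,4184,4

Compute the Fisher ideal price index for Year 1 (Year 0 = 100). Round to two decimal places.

Laspeyres component (base-period weights):
ΣP(Year 1)Q(Year 0) = 33218×7 + 177×34 + 4184×4 = 232526 + 6018 + 16736 = 255280
ΣP(Year 0)Q(Year 0) = 22946×7 + 139×34 + 3775×4 = 160622 + 4726 + 15100 = 180448
L = 255280 / 180448 × 100 = 141.4701
Paasche component (current-period weights):
ΣP(Year 1)Q(Year 1) = 33218×5 + 177×39 + 4184×4 = 166090 + 6903 + 16736 = 189729
ΣP(Year 0)Q(Year 1) = 22946×5 + 139×39 + 3775×4 = 114730 + 5421 + 15100 = 135251
P = 189729 / 135251 × 100 = 140.2792
Fisher = √(L × P) = √(141.4701 × 140.2792) = 140.8734

140.87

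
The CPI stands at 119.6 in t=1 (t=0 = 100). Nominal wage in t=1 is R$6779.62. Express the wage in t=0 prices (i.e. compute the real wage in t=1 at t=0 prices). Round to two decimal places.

5668.58

Real = Nominal ÷ (Index/100) = 6779.62 ÷ (119.6/100)
     = 6779.62 ÷ 1.196 = 5668.5786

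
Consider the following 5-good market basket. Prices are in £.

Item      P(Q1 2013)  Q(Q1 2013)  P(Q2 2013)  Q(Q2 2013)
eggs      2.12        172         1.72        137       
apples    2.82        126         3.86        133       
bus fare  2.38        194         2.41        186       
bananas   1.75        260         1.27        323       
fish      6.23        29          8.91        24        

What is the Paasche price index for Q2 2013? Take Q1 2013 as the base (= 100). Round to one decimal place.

Paasche price index uses current-period quantities as weights.
ΣP(Q2 2013)·Q(Q2 2013) = 1.72×137 + 3.86×133 + 2.41×186 + 1.27×323 + 8.91×24 = 235.64 + 513.38 + 448.26 + 410.21 + 213.84 = 1821.33
ΣP(Q1 2013)·Q(Q2 2013) = 2.12×137 + 2.82×133 + 2.38×186 + 1.75×323 + 6.23×24 = 290.44 + 375.06 + 442.68 + 565.25 + 149.52 = 1822.95
Index = 1821.33 / 1822.95 × 100 = 99.9111

99.9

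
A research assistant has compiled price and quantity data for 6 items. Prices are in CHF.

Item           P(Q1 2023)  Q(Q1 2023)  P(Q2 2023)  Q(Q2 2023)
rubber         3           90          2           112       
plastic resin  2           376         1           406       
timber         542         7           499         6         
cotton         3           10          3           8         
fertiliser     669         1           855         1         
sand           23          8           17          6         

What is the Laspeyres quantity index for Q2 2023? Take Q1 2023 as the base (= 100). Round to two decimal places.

Laspeyres quantity index uses base-period prices as weights.
ΣP(Q1 2023)·Q(Q2 2023) = 3×112 + 2×406 + 542×6 + 3×8 + 669×1 + 23×6 = 336 + 812 + 3252 + 24 + 669 + 138 = 5231
ΣP(Q1 2023)·Q(Q1 2023) = 3×90 + 2×376 + 542×7 + 3×10 + 669×1 + 23×8 = 270 + 752 + 3794 + 30 + 669 + 184 = 5699
Index = 5231 / 5699 × 100 = 91.7880

91.79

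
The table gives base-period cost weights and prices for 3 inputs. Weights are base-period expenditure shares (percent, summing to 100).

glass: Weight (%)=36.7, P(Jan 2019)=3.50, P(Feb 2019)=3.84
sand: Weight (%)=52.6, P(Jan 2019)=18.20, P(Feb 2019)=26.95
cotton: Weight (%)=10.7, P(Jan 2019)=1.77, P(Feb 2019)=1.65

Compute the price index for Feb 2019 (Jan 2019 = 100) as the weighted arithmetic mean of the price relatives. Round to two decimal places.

128.13

glass: 36.7 × (3.84/3.50) = 36.7 × 1.097143 = 40.2651
sand: 52.6 × (26.95/18.20) = 52.6 × 1.480769 = 77.8885
cotton: 10.7 × (1.65/1.77) = 10.7 × 0.932203 = 9.9746
Index = Σ wᵢ·(p₁ᵢ/p₀ᵢ) = 40.2651 + 77.8885 + 9.9746 = 128.1282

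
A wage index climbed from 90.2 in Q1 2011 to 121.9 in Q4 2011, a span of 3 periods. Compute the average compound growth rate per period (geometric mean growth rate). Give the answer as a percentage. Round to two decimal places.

Growth factor = (121.9/90.2)^(1/3) = (1.351441)^(1/3) = 1.105603
Growth rate = 1.105603 − 1 = 0.105603 = 10.5603%

10.56%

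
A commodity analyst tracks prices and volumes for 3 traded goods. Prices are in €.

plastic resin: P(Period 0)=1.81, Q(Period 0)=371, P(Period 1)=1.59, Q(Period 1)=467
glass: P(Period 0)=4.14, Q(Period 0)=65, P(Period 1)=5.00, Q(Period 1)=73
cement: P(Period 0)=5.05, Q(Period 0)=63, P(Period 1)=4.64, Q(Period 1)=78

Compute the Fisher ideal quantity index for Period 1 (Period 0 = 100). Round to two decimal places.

Laspeyres component (base-period weights):
ΣP(Period 0)Q(Period 1) = 1.81×467 + 4.14×73 + 5.05×78 = 845.27 + 302.22 + 393.9 = 1541.39
ΣP(Period 0)Q(Period 0) = 1.81×371 + 4.14×65 + 5.05×63 = 671.51 + 269.1 + 318.15 = 1258.76
L = 1541.39 / 1258.76 × 100 = 122.4530
Paasche component (current-period weights):
ΣP(Period 1)Q(Period 1) = 1.59×467 + 5.00×73 + 4.64×78 = 742.53 + 365 + 361.92 = 1469.45
ΣP(Period 1)Q(Period 0) = 1.59×371 + 5.00×65 + 4.64×63 = 589.89 + 325 + 292.32 = 1207.21
P = 1469.45 / 1207.21 × 100 = 121.7228
Fisher = √(L × P) = √(122.4530 × 121.7228) = 122.0874

122.09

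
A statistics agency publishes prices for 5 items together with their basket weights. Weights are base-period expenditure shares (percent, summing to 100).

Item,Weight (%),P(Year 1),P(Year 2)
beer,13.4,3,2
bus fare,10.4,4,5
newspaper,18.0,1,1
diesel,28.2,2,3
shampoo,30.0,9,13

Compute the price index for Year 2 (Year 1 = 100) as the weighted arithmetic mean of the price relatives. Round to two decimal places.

125.57

beer: 13.4 × (2/3) = 13.4 × 0.666667 = 8.9333
bus fare: 10.4 × (5/4) = 10.4 × 1.250000 = 13.0000
newspaper: 18.0 × (1/1) = 18.0 × 1.000000 = 18.0000
diesel: 28.2 × (3/2) = 28.2 × 1.500000 = 42.3000
shampoo: 30.0 × (13/9) = 30.0 × 1.444444 = 43.3333
Index = Σ wᵢ·(p₁ᵢ/p₀ᵢ) = 8.9333 + 13.0000 + 18.0000 + 42.3000 + 43.3333 = 125.5667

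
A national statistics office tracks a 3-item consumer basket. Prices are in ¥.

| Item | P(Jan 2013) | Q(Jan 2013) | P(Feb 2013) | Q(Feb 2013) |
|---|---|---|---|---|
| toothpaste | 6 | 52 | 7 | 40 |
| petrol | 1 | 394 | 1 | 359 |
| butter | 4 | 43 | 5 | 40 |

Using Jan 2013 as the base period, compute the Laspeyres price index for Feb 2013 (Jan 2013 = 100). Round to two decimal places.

110.82

Laspeyres price index uses base-period quantities as weights.
ΣP(Feb 2013)·Q(Jan 2013) = 7×52 + 1×394 + 5×43 = 364 + 394 + 215 = 973
ΣP(Jan 2013)·Q(Jan 2013) = 6×52 + 1×394 + 4×43 = 312 + 394 + 172 = 878
Index = 973 / 878 × 100 = 110.8200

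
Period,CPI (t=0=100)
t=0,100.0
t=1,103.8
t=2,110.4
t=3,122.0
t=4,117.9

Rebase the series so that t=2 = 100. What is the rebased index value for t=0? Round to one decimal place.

Rebased(t=0) = 100.0 / 110.4 × 100 = 90.5797

90.6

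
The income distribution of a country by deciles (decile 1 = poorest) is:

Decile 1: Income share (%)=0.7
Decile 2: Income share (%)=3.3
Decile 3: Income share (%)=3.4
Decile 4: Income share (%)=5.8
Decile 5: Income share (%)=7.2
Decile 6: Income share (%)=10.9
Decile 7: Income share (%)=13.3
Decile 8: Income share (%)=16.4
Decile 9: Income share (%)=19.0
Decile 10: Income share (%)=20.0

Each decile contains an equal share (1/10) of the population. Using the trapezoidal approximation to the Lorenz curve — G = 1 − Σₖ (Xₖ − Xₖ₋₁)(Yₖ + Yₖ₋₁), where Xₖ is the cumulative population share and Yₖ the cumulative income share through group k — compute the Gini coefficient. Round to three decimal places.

0.375

Cumulative income shares Yₖ: 0.0070, 0.0400, 0.0740, 0.1320, 0.2040, 0.3130, 0.4460, 0.6100, 0.8000, 1.0000
Σ (Xₖ−Xₖ₋₁)(Yₖ+Yₖ₋₁) = (1/10)(0.0070+0.0000) + (1/10)(0.0400+0.0070) + (1/10)(0.0740+0.0400) + (1/10)(0.1320+0.0740) + (1/10)(0.2040+0.1320) + (1/10)(0.3130+0.2040) + (1/10)(0.4460+0.3130) + (1/10)(0.6100+0.4460) + (1/10)(0.8000+0.6100) + (1/10)(1.0000+0.8000)
  = 0.0007 + 0.0047 + 0.0114 + 0.0206 + 0.0336 + 0.0517 + 0.0759 + 0.1056 + 0.1410 + 0.1800 = 0.6252
G = 1 − 0.6252 = 0.3748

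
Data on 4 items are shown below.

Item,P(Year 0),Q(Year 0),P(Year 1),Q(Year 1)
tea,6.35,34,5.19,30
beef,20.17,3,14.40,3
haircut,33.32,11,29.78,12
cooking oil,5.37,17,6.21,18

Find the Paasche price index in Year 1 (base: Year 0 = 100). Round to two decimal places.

89.37

Paasche price index uses current-period quantities as weights.
ΣP(Year 1)·Q(Year 1) = 5.19×30 + 14.40×3 + 29.78×12 + 6.21×18 = 155.7 + 43.2 + 357.36 + 111.78 = 668.04
ΣP(Year 0)·Q(Year 1) = 6.35×30 + 20.17×3 + 33.32×12 + 5.37×18 = 190.5 + 60.51 + 399.84 + 96.66 = 747.51
Index = 668.04 / 747.51 × 100 = 89.3687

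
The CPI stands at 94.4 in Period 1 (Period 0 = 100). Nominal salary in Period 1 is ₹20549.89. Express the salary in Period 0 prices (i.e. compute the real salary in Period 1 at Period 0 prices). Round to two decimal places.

Real = Nominal ÷ (Index/100) = 20549.89 ÷ (94.4/100)
     = 20549.89 ÷ 0.944 = 21768.9513

21768.95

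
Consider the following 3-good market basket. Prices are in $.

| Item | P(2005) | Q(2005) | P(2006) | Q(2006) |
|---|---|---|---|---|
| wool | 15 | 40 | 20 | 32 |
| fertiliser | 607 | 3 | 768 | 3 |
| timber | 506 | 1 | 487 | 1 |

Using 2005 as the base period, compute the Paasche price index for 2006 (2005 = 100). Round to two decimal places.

122.23

Paasche price index uses current-period quantities as weights.
ΣP(2006)·Q(2006) = 20×32 + 768×3 + 487×1 = 640 + 2304 + 487 = 3431
ΣP(2005)·Q(2006) = 15×32 + 607×3 + 506×1 = 480 + 1821 + 506 = 2807
Index = 3431 / 2807 × 100 = 122.2301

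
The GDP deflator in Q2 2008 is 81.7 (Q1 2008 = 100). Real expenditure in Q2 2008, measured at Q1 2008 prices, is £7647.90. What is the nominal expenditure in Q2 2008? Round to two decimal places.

6248.33

Nominal = Real × (Index/100) = 7647.90 × (81.7/100)
        = 7647.90 × 0.817 = 6248.3343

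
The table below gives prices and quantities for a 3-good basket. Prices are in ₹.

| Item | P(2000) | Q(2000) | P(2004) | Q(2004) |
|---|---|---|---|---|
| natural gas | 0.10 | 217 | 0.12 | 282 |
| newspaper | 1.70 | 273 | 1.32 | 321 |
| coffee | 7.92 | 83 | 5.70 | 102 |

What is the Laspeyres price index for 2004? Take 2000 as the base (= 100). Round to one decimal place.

Laspeyres price index uses base-period quantities as weights.
ΣP(2004)·Q(2000) = 0.12×217 + 1.32×273 + 5.70×83 = 26.04 + 360.36 + 473.1 = 859.5
ΣP(2000)·Q(2000) = 0.10×217 + 1.70×273 + 7.92×83 = 21.7 + 464.1 + 657.36 = 1143.16
Index = 859.5 / 1143.16 × 100 = 75.1863

75.2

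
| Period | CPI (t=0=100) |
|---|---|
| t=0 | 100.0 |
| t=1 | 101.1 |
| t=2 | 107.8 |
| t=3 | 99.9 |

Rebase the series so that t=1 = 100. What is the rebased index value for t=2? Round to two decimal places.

Rebased(t=2) = 107.8 / 101.1 × 100 = 106.6271

106.63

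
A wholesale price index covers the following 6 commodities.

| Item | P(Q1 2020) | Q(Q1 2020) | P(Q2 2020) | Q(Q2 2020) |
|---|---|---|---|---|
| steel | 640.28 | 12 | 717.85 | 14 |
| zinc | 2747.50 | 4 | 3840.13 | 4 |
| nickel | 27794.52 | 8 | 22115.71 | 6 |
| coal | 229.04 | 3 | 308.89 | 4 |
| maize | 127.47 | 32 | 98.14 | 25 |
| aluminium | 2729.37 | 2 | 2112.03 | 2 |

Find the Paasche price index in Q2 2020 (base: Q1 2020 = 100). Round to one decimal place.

84.6

Paasche price index uses current-period quantities as weights.
ΣP(Q2 2020)·Q(Q2 2020) = 717.85×14 + 3840.13×4 + 22115.71×6 + 308.89×4 + 98.14×25 + 2112.03×2 = 10049.9 + 15360.52 + 132694.26 + 1235.56 + 2453.5 + 4224.06 = 166017.8
ΣP(Q1 2020)·Q(Q2 2020) = 640.28×14 + 2747.50×4 + 27794.52×6 + 229.04×4 + 127.47×25 + 2729.37×2 = 8963.92 + 10990 + 166767.12 + 916.16 + 3186.75 + 5458.74 = 196282.69
Index = 166017.8 / 196282.69 × 100 = 84.5810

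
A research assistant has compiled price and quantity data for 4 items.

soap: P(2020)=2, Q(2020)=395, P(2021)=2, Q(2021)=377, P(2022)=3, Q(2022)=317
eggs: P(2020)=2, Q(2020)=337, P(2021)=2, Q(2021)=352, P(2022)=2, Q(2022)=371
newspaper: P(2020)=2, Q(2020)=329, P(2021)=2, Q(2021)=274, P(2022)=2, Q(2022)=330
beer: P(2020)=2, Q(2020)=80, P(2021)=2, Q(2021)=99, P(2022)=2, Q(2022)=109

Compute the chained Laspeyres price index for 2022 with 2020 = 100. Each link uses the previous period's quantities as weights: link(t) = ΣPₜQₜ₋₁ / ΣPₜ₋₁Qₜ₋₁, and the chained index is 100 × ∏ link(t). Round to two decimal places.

117.11

Link 2020→2021:
ΣP(2021)Q(2020) = 2×395 + 2×337 + 2×329 + 2×80 = 790 + 674 + 658 + 160 = 2282
ΣP(2020)Q(2020) = 2×395 + 2×337 + 2×329 + 2×80 = 790 + 674 + 658 + 160 = 2282
link = 2282/2282 = 1.000000
Link 2021→2022:
ΣP(2022)Q(2021) = 3×377 + 2×352 + 2×274 + 2×99 = 1131 + 704 + 548 + 198 = 2581
ΣP(2021)Q(2021) = 2×377 + 2×352 + 2×274 + 2×99 = 754 + 704 + 548 + 198 = 2204
link = 2581/2204 = 1.171053
Chained index = 100 × 1.000000 × 1.171053 = 117.1053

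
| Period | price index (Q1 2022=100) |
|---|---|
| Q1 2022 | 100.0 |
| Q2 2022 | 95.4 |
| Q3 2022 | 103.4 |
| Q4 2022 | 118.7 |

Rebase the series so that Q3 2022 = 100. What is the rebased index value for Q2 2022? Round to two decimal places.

92.26

Rebased(Q2 2022) = 95.4 / 103.4 × 100 = 92.2631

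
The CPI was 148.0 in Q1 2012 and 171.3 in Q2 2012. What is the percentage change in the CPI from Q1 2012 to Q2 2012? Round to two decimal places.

15.74%

Change = (171.3 − 148.0) / 148.0 × 100
       = 23.3 / 148.0 × 100 = 15.7432%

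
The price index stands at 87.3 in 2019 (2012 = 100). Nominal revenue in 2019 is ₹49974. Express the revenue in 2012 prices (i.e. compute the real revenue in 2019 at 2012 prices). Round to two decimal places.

Real = Nominal ÷ (Index/100) = 49974 ÷ (87.3/100)
     = 49974 ÷ 0.873 = 57243.9863

57243.99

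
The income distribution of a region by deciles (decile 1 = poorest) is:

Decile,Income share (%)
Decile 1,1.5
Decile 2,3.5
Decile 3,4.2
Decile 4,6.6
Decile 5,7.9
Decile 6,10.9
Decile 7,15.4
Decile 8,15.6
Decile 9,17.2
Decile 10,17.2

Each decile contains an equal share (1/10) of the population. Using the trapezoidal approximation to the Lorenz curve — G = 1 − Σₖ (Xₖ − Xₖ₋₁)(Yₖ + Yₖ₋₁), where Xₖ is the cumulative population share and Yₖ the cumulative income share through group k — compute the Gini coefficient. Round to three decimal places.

Cumulative income shares Yₖ: 0.0150, 0.0500, 0.0920, 0.1580, 0.2370, 0.3460, 0.5000, 0.6560, 0.8280, 1.0000
Σ (Xₖ−Xₖ₋₁)(Yₖ+Yₖ₋₁) = (1/10)(0.0150+0.0000) + (1/10)(0.0500+0.0150) + (1/10)(0.0920+0.0500) + (1/10)(0.1580+0.0920) + (1/10)(0.2370+0.1580) + (1/10)(0.3460+0.2370) + (1/10)(0.5000+0.3460) + (1/10)(0.6560+0.5000) + (1/10)(0.8280+0.6560) + (1/10)(1.0000+0.8280)
  = 0.0015 + 0.0065 + 0.0142 + 0.0250 + 0.0395 + 0.0583 + 0.0846 + 0.1156 + 0.1484 + 0.1828 = 0.6764
G = 1 − 0.6764 = 0.3236

0.324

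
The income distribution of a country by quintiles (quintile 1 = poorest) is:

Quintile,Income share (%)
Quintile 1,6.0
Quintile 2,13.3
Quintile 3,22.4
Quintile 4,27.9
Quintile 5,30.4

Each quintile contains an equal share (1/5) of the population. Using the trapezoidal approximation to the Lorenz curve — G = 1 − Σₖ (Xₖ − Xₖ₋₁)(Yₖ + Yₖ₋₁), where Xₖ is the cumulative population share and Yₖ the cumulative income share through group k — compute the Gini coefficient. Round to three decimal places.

0.254

Cumulative income shares Yₖ: 0.0600, 0.1930, 0.4170, 0.6960, 1.0000
Σ (Xₖ−Xₖ₋₁)(Yₖ+Yₖ₋₁) = (1/5)(0.0600+0.0000) + (1/5)(0.1930+0.0600) + (1/5)(0.4170+0.1930) + (1/5)(0.6960+0.4170) + (1/5)(1.0000+0.6960)
  = 0.0120 + 0.0506 + 0.1220 + 0.2226 + 0.3392 = 0.7464
G = 1 − 0.7464 = 0.2536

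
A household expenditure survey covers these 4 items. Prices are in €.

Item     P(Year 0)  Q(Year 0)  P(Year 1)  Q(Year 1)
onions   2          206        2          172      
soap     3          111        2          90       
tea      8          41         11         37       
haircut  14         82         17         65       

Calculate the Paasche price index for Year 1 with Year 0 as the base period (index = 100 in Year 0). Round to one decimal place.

Paasche price index uses current-period quantities as weights.
ΣP(Year 1)·Q(Year 1) = 2×172 + 2×90 + 11×37 + 17×65 = 344 + 180 + 407 + 1105 = 2036
ΣP(Year 0)·Q(Year 1) = 2×172 + 3×90 + 8×37 + 14×65 = 344 + 270 + 296 + 910 = 1820
Index = 2036 / 1820 × 100 = 111.8681

111.9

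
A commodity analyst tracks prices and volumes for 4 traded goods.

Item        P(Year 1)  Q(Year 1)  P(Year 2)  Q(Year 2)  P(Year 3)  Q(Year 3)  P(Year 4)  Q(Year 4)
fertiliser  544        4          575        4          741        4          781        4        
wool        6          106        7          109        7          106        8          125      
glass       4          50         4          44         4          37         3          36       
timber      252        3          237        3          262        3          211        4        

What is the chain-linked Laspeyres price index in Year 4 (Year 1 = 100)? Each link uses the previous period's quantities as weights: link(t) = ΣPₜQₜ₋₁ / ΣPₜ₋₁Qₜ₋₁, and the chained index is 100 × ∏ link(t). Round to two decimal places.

126.58

Link Year 1→Year 2:
ΣP(Year 2)Q(Year 1) = 575×4 + 7×106 + 4×50 + 237×3 = 2300 + 742 + 200 + 711 = 3953
ΣP(Year 1)Q(Year 1) = 544×4 + 6×106 + 4×50 + 252×3 = 2176 + 636 + 200 + 756 = 3768
link = 3953/3768 = 1.049098
Link Year 2→Year 3:
ΣP(Year 3)Q(Year 2) = 741×4 + 7×109 + 4×44 + 262×3 = 2964 + 763 + 176 + 786 = 4689
ΣP(Year 2)Q(Year 2) = 575×4 + 7×109 + 4×44 + 237×3 = 2300 + 763 + 176 + 711 = 3950
link = 4689/3950 = 1.187089
Link Year 3→Year 4:
ΣP(Year 4)Q(Year 3) = 781×4 + 8×106 + 3×37 + 211×3 = 3124 + 848 + 111 + 633 = 4716
ΣP(Year 3)Q(Year 3) = 741×4 + 7×106 + 4×37 + 262×3 = 2964 + 742 + 148 + 786 = 4640
link = 4716/4640 = 1.016379
Chained index = 100 × 1.049098 × 1.187089 × 1.016379 = 126.5770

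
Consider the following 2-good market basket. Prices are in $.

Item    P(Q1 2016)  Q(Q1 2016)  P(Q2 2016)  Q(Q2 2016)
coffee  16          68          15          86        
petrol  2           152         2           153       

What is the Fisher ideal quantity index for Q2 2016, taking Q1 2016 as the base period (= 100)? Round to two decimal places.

Laspeyres component (base-period weights):
ΣP(Q1 2016)Q(Q2 2016) = 16×86 + 2×153 = 1376 + 306 = 1682
ΣP(Q1 2016)Q(Q1 2016) = 16×68 + 2×152 = 1088 + 304 = 1392
L = 1682 / 1392 × 100 = 120.8333
Paasche component (current-period weights):
ΣP(Q2 2016)Q(Q2 2016) = 15×86 + 2×153 = 1290 + 306 = 1596
ΣP(Q2 2016)Q(Q1 2016) = 15×68 + 2×152 = 1020 + 304 = 1324
P = 1596 / 1324 × 100 = 120.5438
Fisher = √(L × P) = √(120.8333 × 120.5438) = 120.6885

120.69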